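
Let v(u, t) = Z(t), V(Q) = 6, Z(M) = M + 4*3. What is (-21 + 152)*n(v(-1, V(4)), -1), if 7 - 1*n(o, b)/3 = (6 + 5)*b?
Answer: 7074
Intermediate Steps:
Z(M) = 12 + M (Z(M) = M + 12 = 12 + M)
v(u, t) = 12 + t
n(o, b) = 21 - 33*b (n(o, b) = 21 - 3*(6 + 5)*b = 21 - 33*b)
(-21 + 152)*n(v(-1, V(4)), -1) = (-21 + 152)*(21 - 33*(-1)) = 131*(21 + 33) = 131*54 = 7074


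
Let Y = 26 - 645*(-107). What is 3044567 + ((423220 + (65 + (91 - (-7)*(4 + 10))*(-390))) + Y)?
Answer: 3463183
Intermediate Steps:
Y = 69041 (Y = 26 + 69015 = 69041)
3044567 + ((423220 + (65 + (91 - (-7)*(4 + 10))*(-390))) + Y) = 3044567 + ((423220 + (65 + (91 - (-7)*(4 + 10))*(-390))) + 69041) = 3044567 + ((423220 + (65 + (91 - (-7)*14)*(-390))) + 69041) = 3044567 + ((423220 + (65 + (91 - 1*(-98))*(-390))) + 69041) = 3044567 + ((423220 + (65 + (91 + 98)*(-390))) + 69041) = 3044567 + ((423220 + (65 + 189*(-390))) + 69041) = 3044567 + ((423220 + (65 - 73710)) + 69041) = 3044567 + ((423220 - 73645) + 69041) = 3044567 + (349575 + 69041) = 3044567 + 418616 = 3463183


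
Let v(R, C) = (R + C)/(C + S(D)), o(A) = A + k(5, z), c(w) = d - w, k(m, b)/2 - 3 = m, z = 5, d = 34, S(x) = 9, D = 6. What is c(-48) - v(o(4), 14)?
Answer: 1852/23 ≈ 80.522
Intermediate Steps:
k(m, b) = 6 + 2*m
c(w) = 34 - w
o(A) = 16 + A (o(A) = A + (6 + 2*5) = A + (6 + 10) = A + 16 = 16 + A)
v(R, C) = (C + R)/(9 + C) (v(R, C) = (R + C)/(C + 9) = (C + R)/(9 + C))
c(-48) - v(o(4), 14) = (34 - 1*(-48)) - (14 + (16 + 4))/(9 + 14) = (34 + 48) - (14 + 20)/23 = 82 - 34/23 = 1852/23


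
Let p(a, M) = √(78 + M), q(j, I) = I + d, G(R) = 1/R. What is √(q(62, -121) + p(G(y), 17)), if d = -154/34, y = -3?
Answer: √(-36278 + 289*√95)/17 ≈ 10.76*I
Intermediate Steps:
d = -77/17 (d = -154*1/34 = -77/17 ≈ -4.5294)
q(j, I) = -77/17 + I (q(j, I) = I - 77/17 = -77/17 + I)
√(q(62, -121) + p(G(y), 17)) = √((-77/17 - 121) + √(78 + 17)) = √(-2134/17 + √95)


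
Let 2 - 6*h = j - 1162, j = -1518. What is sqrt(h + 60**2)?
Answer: sqrt(4047) ≈ 63.616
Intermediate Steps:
h = 447 (h = 1/3 - (-1518 - 1162)/6 = 1/3 - 1/6*(-2680) = 1/3 + 1340/3 = 447)
sqrt(h + 60**2) = sqrt(447 + 60**2) = sqrt(447 + 3600) = sqrt(4047)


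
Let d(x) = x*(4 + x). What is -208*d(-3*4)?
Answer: -19968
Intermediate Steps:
-208*d(-3*4) = -208*(-3*4)*(4 - 3*4) = -(-2496)*(4 - 12) = -(-2496)*(-8) = -208*96 = -19968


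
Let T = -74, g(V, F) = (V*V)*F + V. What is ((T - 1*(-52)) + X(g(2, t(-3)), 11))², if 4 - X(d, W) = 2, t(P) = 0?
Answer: 400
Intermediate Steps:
g(V, F) = V + F*V² (g(V, F) = V²*F + V = F*V² + V = V + F*V²)
X(d, W) = 2 (X(d, W) = 4 - 1*2 = 4 - 2 = 2)
((T - 1*(-52)) + X(g(2, t(-3)), 11))² = ((-74 - 1*(-52)) + 2)² = ((-74 + 52) + 2)² = (-22 + 2)² = (-20)² = 400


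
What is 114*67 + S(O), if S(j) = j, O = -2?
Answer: 7636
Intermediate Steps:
114*67 + S(O) = 114*67 - 2 = 7638 - 2 = 7636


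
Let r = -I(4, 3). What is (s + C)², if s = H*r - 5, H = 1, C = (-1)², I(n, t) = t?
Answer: 49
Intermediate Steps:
C = 1
r = -3 (r = -1*3 = -3)
s = -8 (s = 1*(-3) - 5 = -3 - 5 = -8)
(s + C)² = (-8 + 1)² = (-7)² = 49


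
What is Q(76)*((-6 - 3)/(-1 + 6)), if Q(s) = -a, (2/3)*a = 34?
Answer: 459/5 ≈ 91.800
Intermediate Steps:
a = 51 (a = (3/2)*34 = 51)
Q(s) = -51 (Q(s) = -1*51 = -51)
Q(76)*((-6 - 3)/(-1 + 6)) = -51*(-6 - 3)/(-1 + 6) = -(-459)/5 = -51*(-9/5) = 459/5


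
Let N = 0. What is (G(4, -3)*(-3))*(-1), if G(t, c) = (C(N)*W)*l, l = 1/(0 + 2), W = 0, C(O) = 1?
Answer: 0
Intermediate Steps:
l = ½ (l = 1/2 = ½ ≈ 0.50000)
G(t, c) = 0 (G(t, c) = (1*0)*(½) = 0*(½) = 0)
(G(4, -3)*(-3))*(-1) = (0*(-3))*(-1) = 0*(-1) = 0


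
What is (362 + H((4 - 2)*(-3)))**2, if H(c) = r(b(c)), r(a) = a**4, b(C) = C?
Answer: 2748964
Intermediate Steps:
H(c) = c**4
(362 + H((4 - 2)*(-3)))**2 = (362 + ((4 - 2)*(-3))**4)**2 = (362 + (2*(-3))**4)**2 = (362 + (-6)**4)**2 = (362 + 1296)**2 = 1658**2 = 2748964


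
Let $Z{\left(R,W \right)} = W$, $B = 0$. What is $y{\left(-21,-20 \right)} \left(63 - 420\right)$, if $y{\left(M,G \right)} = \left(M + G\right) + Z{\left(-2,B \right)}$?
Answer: $14637$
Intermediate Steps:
$y{\left(M,G \right)} = G + M$ ($y{\left(M,G \right)} = \left(M + G\right) + 0 = \left(G + M\right) + 0 = G + M$)
$y{\left(-21,-20 \right)} \left(63 - 420\right) = \left(-20 - 21\right) \left(63 - 420\right) = \left(-41\right) \left(-357\right) = 14637$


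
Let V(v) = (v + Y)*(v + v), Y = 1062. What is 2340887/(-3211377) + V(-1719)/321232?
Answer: 3250890683999/515798528232 ≈ 6.3026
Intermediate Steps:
V(v) = 2*v*(1062 + v) (V(v) = (v + 1062)*(v + v) = (1062 + v)*(2*v) = 2*v*(1062 + v))
2340887/(-3211377) + V(-1719)/321232 = 2340887/(-3211377) + (2*(-1719)*(1062 - 1719))/321232 = 2340887*(-1/3211377) + (2*(-1719)*(-657))*(1/321232) = -2340887/3211377 + 2258766*(1/321232) = -2340887/3211377 + 1129383/160616 = 3250890683999/515798528232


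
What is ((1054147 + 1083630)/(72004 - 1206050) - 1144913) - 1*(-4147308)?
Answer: 3404851902393/1134046 ≈ 3.0024e+6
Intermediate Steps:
((1054147 + 1083630)/(72004 - 1206050) - 1144913) - 1*(-4147308) = (2137777/(-1134046) - 1144913) + 4147308 = (2137777*(-1/1134046) - 1144913) + 4147308 = (-2137777/1134046 - 1144913) + 4147308 = -1298386145775/1134046 + 4147308 = 3404851902393/1134046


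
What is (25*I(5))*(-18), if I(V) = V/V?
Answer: -450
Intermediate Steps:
I(V) = 1
(25*I(5))*(-18) = (25*1)*(-18) = 25*(-18) = -450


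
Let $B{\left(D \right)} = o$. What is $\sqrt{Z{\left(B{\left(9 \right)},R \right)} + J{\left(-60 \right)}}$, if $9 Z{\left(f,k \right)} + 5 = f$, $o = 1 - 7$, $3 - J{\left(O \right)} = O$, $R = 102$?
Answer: $\frac{2 \sqrt{139}}{3} \approx 7.8599$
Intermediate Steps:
$J{\left(O \right)} = 3 - O$
$o = -6$ ($o = 1 - 7 = -6$)
$B{\left(D \right)} = -6$
$Z{\left(f,k \right)} = - \frac{5}{9} + \frac{f}{9}$
$\sqrt{Z{\left(B{\left(9 \right)},R \right)} + J{\left(-60 \right)}} = \sqrt{\left(- \frac{5}{9} + \frac{1}{9} \left(-6\right)\right) + \left(3 - -60\right)} = \sqrt{\left(- \frac{5}{9} - \frac{2}{3}\right) + \left(3 + 60\right)} = \sqrt{- \frac{11}{9} + 63} = \sqrt{\frac{556}{9}} = \frac{2 \sqrt{139}}{3}$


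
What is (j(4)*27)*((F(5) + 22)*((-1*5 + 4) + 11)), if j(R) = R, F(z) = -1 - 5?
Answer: 17280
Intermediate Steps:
F(z) = -6
(j(4)*27)*((F(5) + 22)*((-1*5 + 4) + 11)) = (4*27)*((-6 + 22)*((-1*5 + 4) + 11)) = 108*(16*((-5 + 4) + 11)) = 108*(16*(-1 + 11)) = 108*(16*10) = 108*160 = 17280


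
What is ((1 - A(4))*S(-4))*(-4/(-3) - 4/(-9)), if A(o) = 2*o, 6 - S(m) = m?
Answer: -1120/9 ≈ -124.44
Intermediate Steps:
S(m) = 6 - m
((1 - A(4))*S(-4))*(-4/(-3) - 4/(-9)) = ((1 - 2*4)*(6 - 1*(-4)))*(-4/(-3) - 4/(-9)) = ((1 - 1*8)*(6 + 4))*(-4*(-⅓) - 4*(-⅑)) = ((1 - 8)*10)*(4/3 + 4/9) = -7*10*(16/9) = -70*16/9 = -1120/9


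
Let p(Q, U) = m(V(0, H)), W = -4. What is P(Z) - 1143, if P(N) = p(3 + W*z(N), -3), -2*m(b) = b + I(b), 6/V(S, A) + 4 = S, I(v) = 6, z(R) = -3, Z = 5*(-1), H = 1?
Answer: -4581/4 ≈ -1145.3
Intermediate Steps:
Z = -5
V(S, A) = 6/(-4 + S)
m(b) = -3 - b/2 (m(b) = -(b + 6)/2 = -(6 + b)/2 = -3 - b/2)
p(Q, U) = -9/4 (p(Q, U) = -3 - 3/(-4 + 0) = -3 - 3/(-4) = -3 - 3*(-1)/4 = -3 - ½*(-3/2) = -3 + ¾ = -9/4)
P(N) = -9/4
P(Z) - 1143 = -9/4 - 1143 = -4581/4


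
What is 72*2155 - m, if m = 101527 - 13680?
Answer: 67313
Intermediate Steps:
m = 87847
72*2155 - m = 72*2155 - 1*87847 = 155160 - 87847 = 67313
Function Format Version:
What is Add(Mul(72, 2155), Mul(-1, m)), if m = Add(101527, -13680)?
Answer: 67313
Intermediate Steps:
m = 87847
Add(Mul(72, 2155), Mul(-1, m)) = Add(Mul(72, 2155), Mul(-1, 87847)) = Add(155160, -87847) = 67313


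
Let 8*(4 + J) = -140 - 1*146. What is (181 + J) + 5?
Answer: 585/4 ≈ 146.25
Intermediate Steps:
J = -159/4 (J = -4 + (-140 - 1*146)/8 = -4 + (-140 - 146)/8 = -4 + (⅛)*(-286) = -4 - 143/4 = -159/4 ≈ -39.750)
(181 + J) + 5 = (181 - 159/4) + 5 = 565/4 + 5 = 585/4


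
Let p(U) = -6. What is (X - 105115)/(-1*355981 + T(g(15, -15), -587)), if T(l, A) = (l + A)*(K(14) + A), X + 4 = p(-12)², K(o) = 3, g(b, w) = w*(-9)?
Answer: 105083/92013 ≈ 1.1420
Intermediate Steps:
g(b, w) = -9*w
X = 32 (X = -4 + (-6)² = -4 + 36 = 32)
T(l, A) = (3 + A)*(A + l) (T(l, A) = (l + A)*(3 + A) = (A + l)*(3 + A) = (3 + A)*(A + l))
(X - 105115)/(-1*355981 + T(g(15, -15), -587)) = (32 - 105115)/(-1*355981 + ((-587)² + 3*(-587) + 3*(-9*(-15)) - (-5283)*(-15))) = -105083/(-355981 + (344569 - 1761 + 3*135 - 587*135)) = -105083/(-355981 + (344569 - 1761 + 405 - 79245)) = -105083/(-355981 + 263968) = -105083/(-92013) = -105083*(-1/92013) = 105083/92013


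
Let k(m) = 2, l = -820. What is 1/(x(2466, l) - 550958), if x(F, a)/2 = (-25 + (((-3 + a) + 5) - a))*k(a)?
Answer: -1/551050 ≈ -1.8147e-6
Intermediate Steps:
x(F, a) = -92 (x(F, a) = 2*((-25 + (((-3 + a) + 5) - a))*2) = 2*((-25 + ((2 + a) - a))*2) = 2*((-25 + 2)*2) = 2*(-23*2) = 2*(-46) = -92)
1/(x(2466, l) - 550958) = 1/(-92 - 550958) = 1/(-551050) = -1/551050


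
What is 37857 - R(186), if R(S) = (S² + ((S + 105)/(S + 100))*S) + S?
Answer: 412662/143 ≈ 2885.8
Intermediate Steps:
R(S) = S + S² + S*(105 + S)/(100 + S) (R(S) = (S² + ((105 + S)/(100 + S))*S) + S = (S² + S*(105 + S)/(100 + S)) + S = S + S² + S*(105 + S)/(100 + S))
37857 - R(186) = 37857 - 186*(205 + 186² + 102*186)/(100 + 186) = 37857 - 186*(205 + 34596 + 18972)/286 = 37857 - 186*53773/286 = 37857 - 1*5000889/143 = 37857 - 5000889/143 = 412662/143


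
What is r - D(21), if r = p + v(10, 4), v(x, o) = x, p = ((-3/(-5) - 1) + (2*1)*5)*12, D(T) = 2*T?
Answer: 416/5 ≈ 83.200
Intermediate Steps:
p = 576/5 (p = ((-3*(-⅕) - 1) + 2*5)*12 = ((⅗ - 1) + 10)*12 = (-⅖ + 10)*12 = (48/5)*12 = 576/5 ≈ 115.20)
r = 626/5 (r = 576/5 + 10 = 626/5 ≈ 125.20)
r - D(21) = 626/5 - 2*21 = 626/5 - 1*42 = 626/5 - 42 = 416/5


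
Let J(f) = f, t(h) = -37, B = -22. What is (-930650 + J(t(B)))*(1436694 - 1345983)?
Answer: -84423548457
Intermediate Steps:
(-930650 + J(t(B)))*(1436694 - 1345983) = (-930650 - 37)*(1436694 - 1345983) = -930687*90711 = -84423548457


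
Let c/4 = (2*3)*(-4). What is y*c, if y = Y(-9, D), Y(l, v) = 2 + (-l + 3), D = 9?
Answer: -1344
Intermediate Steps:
Y(l, v) = 5 - l (Y(l, v) = 2 + (3 - l) = 5 - l)
y = 14 (y = 5 - 1*(-9) = 5 + 9 = 14)
c = -96 (c = 4*((2*3)*(-4)) = 4*(6*(-4)) = 4*(-24) = -96)
y*c = 14*(-96) = -1344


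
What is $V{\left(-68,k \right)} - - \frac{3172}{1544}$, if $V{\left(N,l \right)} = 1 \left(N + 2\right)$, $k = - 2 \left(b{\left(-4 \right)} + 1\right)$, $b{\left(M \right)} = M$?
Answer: $- \frac{24683}{386} \approx -63.946$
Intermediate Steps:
$k = 6$ ($k = - 2 \left(-4 + 1\right) = \left(-2\right) \left(-3\right) = 6$)
$V{\left(N,l \right)} = 2 + N$ ($V{\left(N,l \right)} = 1 \left(2 + N\right) = 2 + N$)
$V{\left(-68,k \right)} - - \frac{3172}{1544} = \left(2 - 68\right) - - \frac{3172}{1544} = -66 - \left(-3172\right) \frac{1}{1544} = -66 - - \frac{793}{386} = -66 + \frac{793}{386} = - \frac{24683}{386}$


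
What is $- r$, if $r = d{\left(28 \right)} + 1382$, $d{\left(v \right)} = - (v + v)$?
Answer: $-1326$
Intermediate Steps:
$d{\left(v \right)} = - 2 v$
$r = 1326$ ($r = \left(-2\right) 28 + 1382 = -56 + 1382 = 1326$)
$- r = \left(-1\right) 1326 = -1326$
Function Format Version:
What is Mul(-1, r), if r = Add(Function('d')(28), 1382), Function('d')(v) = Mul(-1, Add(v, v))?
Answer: -1326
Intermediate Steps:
Function('d')(v) = Mul(-2, v) (Function('d')(v) = Mul(-1, Mul(2, v)) = Mul(-2, v))
r = 1326 (r = Add(Mul(-2, 28), 1382) = Add(-56, 1382) = 1326)
Mul(-1, r) = Mul(-1, 1326) = -1326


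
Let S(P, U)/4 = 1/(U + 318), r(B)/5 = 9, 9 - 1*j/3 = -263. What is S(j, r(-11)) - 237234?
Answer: -86115938/363 ≈ -2.3723e+5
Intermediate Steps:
j = 816 (j = 27 - 3*(-263) = 27 + 789 = 816)
r(B) = 45 (r(B) = 5*9 = 45)
S(P, U) = 4/(318 + U) (S(P, U) = 4/(U + 318) = 4/(318 + U))
S(j, r(-11)) - 237234 = 4/(318 + 45) - 237234 = 4/363 - 237234 = -86115938/363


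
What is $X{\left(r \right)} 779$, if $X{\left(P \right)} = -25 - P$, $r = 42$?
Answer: $-52193$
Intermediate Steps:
$X{\left(r \right)} 779 = \left(-25 - 42\right) 779 = \left(-67\right) 779 = -52193$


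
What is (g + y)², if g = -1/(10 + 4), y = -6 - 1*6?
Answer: 28561/196 ≈ 145.72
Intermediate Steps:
y = -12 (y = -6 - 6 = -12)
g = -1/14 ≈ -0.071429
(g + y)² = (-1/14 - 12)² = (-169/14)² = 28561/196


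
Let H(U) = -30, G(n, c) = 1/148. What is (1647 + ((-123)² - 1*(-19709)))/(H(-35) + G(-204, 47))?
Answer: -5399780/4439 ≈ -1216.4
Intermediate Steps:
G(n, c) = 1/148
(1647 + ((-123)² - 1*(-19709)))/(H(-35) + G(-204, 47)) = (1647 + ((-123)² - 1*(-19709)))/(-30 + 1/148) = (1647 + (15129 + 19709))/(-4439/148) = (1647 + 34838)*(-148/4439) = 36485*(-148/4439) = -5399780/4439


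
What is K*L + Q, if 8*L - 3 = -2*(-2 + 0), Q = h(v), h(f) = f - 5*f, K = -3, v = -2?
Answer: 43/8 ≈ 5.3750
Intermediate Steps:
h(f) = -4*f
Q = 8 (Q = -4*(-2) = 8)
L = 7/8 (L = 3/8 + (-2*(-2 + 0))/8 = 3/8 + (-2*(-2))/8 = 3/8 + (⅛)*4 = 3/8 + ½ = 7/8 ≈ 0.87500)
K*L + Q = -3*7/8 + 8 = -21/8 + 8 = 43/8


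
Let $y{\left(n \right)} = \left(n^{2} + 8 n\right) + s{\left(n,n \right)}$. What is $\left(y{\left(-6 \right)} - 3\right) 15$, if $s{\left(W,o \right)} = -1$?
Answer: $-240$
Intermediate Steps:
$y{\left(n \right)} = -1 + n^{2} + 8 n$ ($y{\left(n \right)} = \left(n^{2} + 8 n\right) - 1 = -1 + n^{2} + 8 n$)
$\left(y{\left(-6 \right)} - 3\right) 15 = \left(\left(-1 + \left(-6\right)^{2} + 8 \left(-6\right)\right) - 3\right) 15 = \left(\left(-1 + 36 - 48\right) - 3\right) 15 = \left(-13 - 3\right) 15 = \left(-16\right) 15 = -240$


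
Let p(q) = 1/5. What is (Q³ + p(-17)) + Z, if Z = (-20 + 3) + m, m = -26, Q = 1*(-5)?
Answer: -839/5 ≈ -167.80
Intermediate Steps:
Q = -5
p(q) = ⅕ (p(q) = 1*(⅕) = ⅕)
Z = -43 (Z = (-20 + 3) - 26 = -17 - 26 = -43)
(Q³ + p(-17)) + Z = ((-5)³ + ⅕) - 43 = (-125 + ⅕) - 43 = -624/5 - 43 = -839/5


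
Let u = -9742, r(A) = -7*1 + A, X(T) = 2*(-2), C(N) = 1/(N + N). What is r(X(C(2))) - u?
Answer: 9731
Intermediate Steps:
C(N) = 1/(2*N)
X(T) = -4
r(A) = -7 + A
r(X(C(2))) - u = (-7 - 4) - 1*(-9742) = -11 + 9742 = 9731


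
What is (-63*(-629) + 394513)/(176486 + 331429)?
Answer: 86828/101583 ≈ 0.85475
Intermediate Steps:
(-63*(-629) + 394513)/(176486 + 331429) = (39627 + 394513)/507915 = 434140*(1/507915) = 86828/101583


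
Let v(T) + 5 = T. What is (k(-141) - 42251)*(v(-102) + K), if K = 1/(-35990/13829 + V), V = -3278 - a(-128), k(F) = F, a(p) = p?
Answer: 49438919756982/10899335 ≈ 4.5360e+6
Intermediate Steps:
v(T) = -5 + T
V = -3150 (V = -3278 - 1*(-128) = -3278 + 128 = -3150)
K = -13829/43597340 (K = 1/(-35990/13829 - 3150) = 1/(-43597340/13829) = -13829/43597340 ≈ -0.00031720)
(k(-141) - 42251)*(v(-102) + K) = (-141 - 42251)*((-5 - 102) - 13829/43597340) = -42392*(-107 - 13829/43597340) = -42392*(-4664929209/43597340) = 49438919756982/10899335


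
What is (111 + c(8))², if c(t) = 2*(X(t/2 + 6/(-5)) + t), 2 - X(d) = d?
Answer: 393129/25 ≈ 15725.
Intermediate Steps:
X(d) = 2 - d
c(t) = 32/5 + t (c(t) = 2*((2 - (t/2 + 6/(-5))) + t) = 2*((2 - (t*(½) + 6*(-⅕))) + t) = 2*((2 - (t/2 - 6/5)) + t) = 2*((2 - (-6/5 + t/2)) + t) = 2*((2 + (6/5 - t/2)) + t) = 2*((16/5 - t/2) + t) = 2*(16/5 + t/2) = 32/5 + t)
(111 + c(8))² = (111 + (32/5 + 8))² = (111 + 72/5)² = (627/5)² = 393129/25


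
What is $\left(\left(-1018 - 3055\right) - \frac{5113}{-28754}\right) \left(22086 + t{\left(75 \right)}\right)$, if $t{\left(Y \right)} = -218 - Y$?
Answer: $- \frac{2552176682697}{28754} \approx -8.8759 \cdot 10^{7}$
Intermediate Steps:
$\left(\left(-1018 - 3055\right) - \frac{5113}{-28754}\right) \left(22086 + t{\left(75 \right)}\right) = \left(\left(-1018 - 3055\right) - \frac{5113}{-28754}\right) \left(22086 - 293\right) = \left(\left(-1018 - 3055\right) - - \frac{5113}{28754}\right) \left(22086 - 293\right) = \left(-4073 + \frac{5113}{28754}\right) \left(22086 - 293\right) = \left(- \frac{117109929}{28754}\right) 21793 = - \frac{2552176682697}{28754}$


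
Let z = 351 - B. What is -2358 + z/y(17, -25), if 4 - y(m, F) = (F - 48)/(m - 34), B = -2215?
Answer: -55412/5 ≈ -11082.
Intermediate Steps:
y(m, F) = 4 - (-48 + F)/(-34 + m) (y(m, F) = 4 - (F - 48)/(m - 34) = 4 - (-48 + F)/(-34 + m))
z = 2566 (z = 351 - 1*(-2215) = 351 + 2215 = 2566)
-2358 + z/y(17, -25) = -2358 + 2566/(((-88 - 1*(-25) + 4*17)/(-34 + 17))) = -2358 + 2566/(((-88 + 25 + 68)/(-17))) = -2358 + 2566/((-1/17*5)) = -2358 + 2566/(-5/17) = -2358 + 2566*(-17/5) = -2358 - 43622/5 = -55412/5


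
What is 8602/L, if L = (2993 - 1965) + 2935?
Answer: 8602/3963 ≈ 2.1706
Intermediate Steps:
L = 3963 (L = 1028 + 2935 = 3963)
8602/L = 8602/3963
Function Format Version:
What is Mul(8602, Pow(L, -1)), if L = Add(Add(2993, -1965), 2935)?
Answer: Rational(8602, 3963) ≈ 2.1706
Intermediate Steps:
L = 3963 (L = Add(1028, 2935) = 3963)
Mul(8602, Pow(L, -1)) = Mul(8602, Pow(3963, -1)) = Mul(8602, Rational(1, 3963)) = Rational(8602, 3963)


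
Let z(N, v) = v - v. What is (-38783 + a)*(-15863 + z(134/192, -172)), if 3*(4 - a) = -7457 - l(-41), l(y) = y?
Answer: 575937941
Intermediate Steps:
z(N, v) = 0
a = 2476 (a = 4 - (-7457 - 1*(-41))/3 = 4 - (-7457 + 41)/3 = 4 - ⅓*(-7416) = 4 + 2472 = 2476)
(-38783 + a)*(-15863 + z(134/192, -172)) = (-38783 + 2476)*(-15863 + 0) = -36307*(-15863) = 575937941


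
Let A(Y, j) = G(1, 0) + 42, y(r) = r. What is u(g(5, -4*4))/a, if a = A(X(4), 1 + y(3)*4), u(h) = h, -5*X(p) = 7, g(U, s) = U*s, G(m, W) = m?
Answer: -80/43 ≈ -1.8605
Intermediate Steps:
X(p) = -7/5 (X(p) = -⅕*7 = -7/5)
A(Y, j) = 43 (A(Y, j) = 1 + 42 = 43)
a = 43
u(g(5, -4*4))/a = (5*(-4*4))/43 = (5*(-16))*(1/43) = -80*1/43 = -80/43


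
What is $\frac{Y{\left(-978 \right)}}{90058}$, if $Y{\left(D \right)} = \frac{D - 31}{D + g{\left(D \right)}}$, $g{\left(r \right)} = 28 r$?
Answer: $\frac{1009}{2554224996} \approx 3.9503 \cdot 10^{-7}$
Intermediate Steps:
$Y{\left(D \right)} = \frac{-31 + D}{29 D}$ ($Y{\left(D \right)} = \frac{D - 31}{D + 28 D} = \frac{-31 + D}{29 D}$)
$\frac{Y{\left(-978 \right)}}{90058} = \frac{\frac{1}{29} \frac{1}{-978} \left(-31 - 978\right)}{90058} = \frac{1}{29} \left(- \frac{1}{978}\right) \left(-1009\right) \frac{1}{90058} = \frac{1009}{28362} \cdot \frac{1}{90058} = \frac{1009}{2554224996}$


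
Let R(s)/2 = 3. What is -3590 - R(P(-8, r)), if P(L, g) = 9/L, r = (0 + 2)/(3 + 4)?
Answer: -3596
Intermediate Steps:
r = 2/7 ≈ 0.28571
R(s) = 6 (R(s) = 2*3 = 6)
-3590 - R(P(-8, r)) = -3590 - 1*6 = -3590 - 6 = -3596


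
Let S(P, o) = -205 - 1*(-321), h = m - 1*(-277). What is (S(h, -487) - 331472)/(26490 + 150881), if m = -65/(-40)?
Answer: -331356/177371 ≈ -1.8682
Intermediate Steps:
m = 13/8 (m = -65*(-1/40) = 13/8 ≈ 1.6250)
h = 2229/8 (h = 13/8 - 1*(-277) = 13/8 + 277 = 2229/8 ≈ 278.63)
S(P, o) = 116 (S(P, o) = -205 + 321 = 116)
(S(h, -487) - 331472)/(26490 + 150881) = (116 - 331472)/(26490 + 150881) = -331356/177371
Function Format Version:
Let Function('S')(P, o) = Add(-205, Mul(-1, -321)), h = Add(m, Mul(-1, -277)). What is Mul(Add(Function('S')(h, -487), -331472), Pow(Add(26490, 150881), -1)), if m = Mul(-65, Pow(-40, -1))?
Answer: Rational(-331356, 177371) ≈ -1.8682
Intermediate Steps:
m = Rational(13, 8) (m = Mul(-65, Rational(-1, 40)) = Rational(13, 8) ≈ 1.6250)
h = Rational(2229, 8) (h = Add(Rational(13, 8), Mul(-1, -277)) = Add(Rational(13, 8), 277) = Rational(2229, 8) ≈ 278.63)
Function('S')(P, o) = 116 (Function('S')(P, o) = Add(-205, 321) = 116)
Mul(Add(Function('S')(h, -487), -331472), Pow(Add(26490, 150881), -1)) = Mul(Add(116, -331472), Pow(Add(26490, 150881), -1)) = Mul(-331356, Pow(177371, -1)) = Mul(-331356, Rational(1, 177371)) = Rational(-331356, 177371)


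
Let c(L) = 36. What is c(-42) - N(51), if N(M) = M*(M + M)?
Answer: -5166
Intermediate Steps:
N(M) = 2*M² (N(M) = M*(2*M) = 2*M²)
c(-42) - N(51) = 36 - 2*51² = 36 - 2*2601 = 36 - 1*5202 = 36 - 5202 = -5166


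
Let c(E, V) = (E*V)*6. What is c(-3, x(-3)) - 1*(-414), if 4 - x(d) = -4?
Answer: 270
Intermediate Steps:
x(d) = 8 (x(d) = 4 - 1*(-4) = 4 + 4 = 8)
c(E, V) = 6*E*V
c(-3, x(-3)) - 1*(-414) = 6*(-3)*8 - 1*(-414) = -144 + 414 = 270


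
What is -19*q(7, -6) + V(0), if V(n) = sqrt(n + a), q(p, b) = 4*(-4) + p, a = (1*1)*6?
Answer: 171 + sqrt(6) ≈ 173.45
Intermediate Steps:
a = 6 (a = 1*6 = 6)
q(p, b) = -16 + p
V(n) = sqrt(6 + n) (V(n) = sqrt(n + 6) = sqrt(6 + n))
-19*q(7, -6) + V(0) = -19*(-16 + 7) + sqrt(6 + 0) = -19*(-9) + sqrt(6) = 171 + sqrt(6)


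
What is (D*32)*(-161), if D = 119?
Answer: -613088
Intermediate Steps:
(D*32)*(-161) = (119*32)*(-161) = 3808*(-161) = -613088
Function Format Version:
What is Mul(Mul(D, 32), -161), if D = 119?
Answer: -613088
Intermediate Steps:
Mul(Mul(D, 32), -161) = Mul(Mul(119, 32), -161) = Mul(3808, -161) = -613088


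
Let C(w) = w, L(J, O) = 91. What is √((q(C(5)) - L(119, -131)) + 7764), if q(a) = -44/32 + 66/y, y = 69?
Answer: √64940730/92 ≈ 87.593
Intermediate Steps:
q(a) = -77/184 (q(a) = -44/32 + 66/69 = -44*1/32 + 66*(1/69) = -11/8 + 22/23 = -77/184)
√((q(C(5)) - L(119, -131)) + 7764) = √((-77/184 - 1*91) + 7764) = √((-77/184 - 91) + 7764) = √(-16821/184 + 7764) = √(1411755/184) = √64940730/92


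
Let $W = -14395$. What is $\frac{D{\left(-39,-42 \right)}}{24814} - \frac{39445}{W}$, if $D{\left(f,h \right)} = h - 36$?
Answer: $\frac{97766542}{35719753} \approx 2.737$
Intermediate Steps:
$D{\left(f,h \right)} = -36 + h$ ($D{\left(f,h \right)} = h - 36 = -36 + h$)
$\frac{D{\left(-39,-42 \right)}}{24814} - \frac{39445}{W} = \frac{-36 - 42}{24814} - \frac{39445}{-14395} = \left(-78\right) \frac{1}{24814} - - \frac{7889}{2879} = - \frac{39}{12407} + \frac{7889}{2879} = \frac{97766542}{35719753}$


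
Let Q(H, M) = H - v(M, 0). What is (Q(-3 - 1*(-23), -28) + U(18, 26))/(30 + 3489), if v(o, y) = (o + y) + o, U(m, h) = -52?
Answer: 8/1173 ≈ 0.0068201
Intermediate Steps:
v(o, y) = y + 2*o
Q(H, M) = H - 2*M (Q(H, M) = H - (0 + 2*M) = H - 2*M)
(Q(-3 - 1*(-23), -28) + U(18, 26))/(30 + 3489) = (((-3 - 1*(-23)) - 2*(-28)) - 52)/(30 + 3489) = (((-3 + 23) + 56) - 52)/3519 = ((20 + 56) - 52)*(1/3519) = (76 - 52)*(1/3519) = 24*(1/3519) = 8/1173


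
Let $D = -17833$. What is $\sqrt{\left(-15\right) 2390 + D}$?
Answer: $i \sqrt{53683} \approx 231.7 i$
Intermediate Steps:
$\sqrt{\left(-15\right) 2390 + D} = \sqrt{\left(-15\right) 2390 - 17833} = \sqrt{-35850 - 17833} = \sqrt{-53683} = i \sqrt{53683}$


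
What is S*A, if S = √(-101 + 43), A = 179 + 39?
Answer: 218*I*√58 ≈ 1660.2*I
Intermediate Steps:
A = 218
S = I*√58 (S = √(-58) = I*√58 ≈ 7.6158*I)
S*A = (I*√58)*218 = 218*I*√58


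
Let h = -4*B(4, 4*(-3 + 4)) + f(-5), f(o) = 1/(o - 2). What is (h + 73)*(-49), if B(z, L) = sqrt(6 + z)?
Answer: -3570 + 196*sqrt(10) ≈ -2950.2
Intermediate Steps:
f(o) = 1/(-2 + o)
h = -1/7 - 4*sqrt(10) (h = -4*sqrt(6 + 4) + 1/(-2 - 5) = -4*sqrt(10) + 1/(-7) = -4*sqrt(10) - 1/7 = -1/7 - 4*sqrt(10) ≈ -12.792)
(h + 73)*(-49) = ((-1/7 - 4*sqrt(10)) + 73)*(-49) = (510/7 - 4*sqrt(10))*(-49) = -3570 + 196*sqrt(10)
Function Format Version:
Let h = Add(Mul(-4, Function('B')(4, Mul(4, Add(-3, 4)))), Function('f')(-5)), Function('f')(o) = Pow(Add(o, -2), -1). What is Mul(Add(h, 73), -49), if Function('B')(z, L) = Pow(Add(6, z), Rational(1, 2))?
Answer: Add(-3570, Mul(196, Pow(10, Rational(1, 2)))) ≈ -2950.2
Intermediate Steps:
Function('f')(o) = Pow(Add(-2, o), -1)
h = Add(Rational(-1, 7), Mul(-4, Pow(10, Rational(1, 2)))) (h = Add(Mul(-4, Pow(Add(6, 4), Rational(1, 2))), Pow(Add(-2, -5), -1)) = Add(Mul(-4, Pow(10, Rational(1, 2))), Pow(-7, -1)) = Add(Mul(-4, Pow(10, Rational(1, 2))), Rational(-1, 7)) = Add(Rational(-1, 7), Mul(-4, Pow(10, Rational(1, 2)))) ≈ -12.792)
Mul(Add(h, 73), -49) = Mul(Add(Add(Rational(-1, 7), Mul(-4, Pow(10, Rational(1, 2)))), 73), -49) = Mul(Add(Rational(510, 7), Mul(-4, Pow(10, Rational(1, 2)))), -49) = Add(-3570, Mul(196, Pow(10, Rational(1, 2))))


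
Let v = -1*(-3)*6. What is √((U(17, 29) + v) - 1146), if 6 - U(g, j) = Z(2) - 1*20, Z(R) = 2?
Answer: 4*I*√69 ≈ 33.227*I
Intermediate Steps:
U(g, j) = 24 (U(g, j) = 6 - (2 - 1*20) = 6 - (2 - 20) = 6 - 1*(-18) = 6 + 18 = 24)
v = 18 (v = 3*6 = 18)
√((U(17, 29) + v) - 1146) = √((24 + 18) - 1146) = √(42 - 1146) = √(-1104) = 4*I*√69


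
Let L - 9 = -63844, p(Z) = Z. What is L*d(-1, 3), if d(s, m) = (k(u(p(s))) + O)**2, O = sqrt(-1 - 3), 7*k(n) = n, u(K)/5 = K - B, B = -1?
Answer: 255340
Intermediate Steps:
L = -63835 (L = 9 - 63844 = -63835)
u(K) = 5 + 5*K (u(K) = 5*(K - 1*(-1)) = 5*(K + 1) = 5*(1 + K) = 5 + 5*K)
k(n) = n/7
O = 2*I (O = sqrt(-4) = 2*I ≈ 2.0*I)
d(s, m) = (5/7 + 2*I + 5*s/7)**2 (d(s, m) = ((5 + 5*s)/7 + 2*I)**2 = ((5/7 + 5*s/7) + 2*I)**2 = (5/7 + 2*I + 5*s/7)**2)
L*d(-1, 3) = -63835*(5 + 5*(-1) + 14*I)**2/49 = -63835*(5 - 5 + 14*I)**2/49 = -63835*(14*I)**2/49 = -63835*(-196)/49 = -63835*(-4) = 255340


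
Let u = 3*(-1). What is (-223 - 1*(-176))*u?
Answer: 141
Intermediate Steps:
u = -3
(-223 - 1*(-176))*u = (-223 - 1*(-176))*(-3) = (-223 + 176)*(-3) = -47*(-3) = 141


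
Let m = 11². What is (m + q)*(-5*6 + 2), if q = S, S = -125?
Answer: 112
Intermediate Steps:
m = 121
q = -125
(m + q)*(-5*6 + 2) = (121 - 125)*(-5*6 + 2) = -4*(-30 + 2) = -4*(-28) = 112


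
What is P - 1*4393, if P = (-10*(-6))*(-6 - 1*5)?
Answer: -5053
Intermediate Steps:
P = -660 (P = 60*(-6 - 5) = 60*(-11) = -660)
P - 1*4393 = -660 - 1*4393 = -660 - 4393 = -5053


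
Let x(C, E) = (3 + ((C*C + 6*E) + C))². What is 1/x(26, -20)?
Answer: 1/342225 ≈ 2.9221e-6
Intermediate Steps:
x(C, E) = (3 + C + C² + 6*E)² (x(C, E) = (3 + ((C² + 6*E) + C))² = (3 + (C + C² + 6*E))² = (3 + C + C² + 6*E)²)
1/x(26, -20) = 1/((3 + 26 + 26² + 6*(-20))²) = 1/((3 + 26 + 676 - 120)²) = 1/(585²) = 1/342225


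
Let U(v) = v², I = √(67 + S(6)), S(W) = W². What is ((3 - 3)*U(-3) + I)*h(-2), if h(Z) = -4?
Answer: -4*√103 ≈ -40.596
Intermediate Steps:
I = √103 (I = √(67 + 6²) = √(67 + 36) = √103 ≈ 10.149)
((3 - 3)*U(-3) + I)*h(-2) = ((3 - 3)*(-3)² + √103)*(-4) = (0*9 + √103)*(-4) = (0 + √103)*(-4) = √103*(-4) = -4*√103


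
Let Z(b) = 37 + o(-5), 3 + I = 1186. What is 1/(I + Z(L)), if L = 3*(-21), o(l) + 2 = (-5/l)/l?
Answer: 5/6089 ≈ 0.00082115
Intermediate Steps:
I = 1183 (I = -3 + 1186 = 1183)
o(l) = -2 - 5/l² (o(l) = -2 + (-5/l)/l = -2 - 5/l²)
L = -63
Z(b) = 174/5 (Z(b) = 37 + (-2 - 5/(-5)²) = 37 + (-2 - 5*1/25) = 37 + (-2 - ⅕) = 37 - 11/5 = 174/5)
1/(I + Z(L)) = 1/(1183 + 174/5) = 1/(6089/5) = 5/6089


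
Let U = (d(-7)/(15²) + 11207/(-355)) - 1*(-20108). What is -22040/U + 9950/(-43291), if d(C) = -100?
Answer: -3686677610950/2776804959107 ≈ -1.3277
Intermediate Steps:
U = 64142777/3195 (U = (-100/(15²) + 11207/(-355)) - 1*(-20108) = (-100/225 + 11207*(-1/355)) + 20108 = (-100*1/225 - 11207/355) + 20108 = (-4/9 - 11207/355) + 20108 = -102283/3195 + 20108 = 64142777/3195 ≈ 20076.)
-22040/U + 9950/(-43291) = -22040/64142777/3195 + 9950/(-43291) = -22040*3195/64142777 + 9950*(-1/43291) = -70417800/64142777 - 9950/43291 = -3686677610950/2776804959107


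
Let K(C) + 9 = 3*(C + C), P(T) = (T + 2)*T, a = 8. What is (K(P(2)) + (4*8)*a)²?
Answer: 87025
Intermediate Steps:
P(T) = T*(2 + T) (P(T) = (2 + T)*T = T*(2 + T))
K(C) = -9 + 6*C (K(C) = -9 + 3*(C + C) = -9 + 3*(2*C) = -9 + 6*C)
(K(P(2)) + (4*8)*a)² = ((-9 + 6*(2*(2 + 2))) + (4*8)*8)² = ((-9 + 6*(2*4)) + 32*8)² = ((-9 + 6*8) + 256)² = ((-9 + 48) + 256)² = (39 + 256)² = 295² = 87025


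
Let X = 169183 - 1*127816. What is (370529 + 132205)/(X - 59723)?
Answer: -251367/9178 ≈ -27.388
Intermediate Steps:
X = 41367 (X = 169183 - 127816 = 41367)
(370529 + 132205)/(X - 59723) = (370529 + 132205)/(41367 - 59723) = 502734/(-18356) = 502734*(-1/18356) = -251367/9178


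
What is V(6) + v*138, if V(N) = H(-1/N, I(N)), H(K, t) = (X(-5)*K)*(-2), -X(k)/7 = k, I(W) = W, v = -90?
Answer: -37225/3 ≈ -12408.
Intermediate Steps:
X(k) = -7*k
H(K, t) = -70*K (H(K, t) = ((-7*(-5))*K)*(-2) = (35*K)*(-2) = -70*K)
V(N) = 70/N (V(N) = -(-70)/N = 70/N)
V(6) + v*138 = 70/6 - 90*138 = 70*(1/6) - 12420 = 35/3 - 12420 = -37225/3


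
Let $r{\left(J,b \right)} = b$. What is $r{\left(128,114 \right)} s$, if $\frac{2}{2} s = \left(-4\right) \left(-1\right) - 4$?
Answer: $0$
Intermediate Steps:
$s = 0$ ($s = \left(-4\right) \left(-1\right) - 4 = 4 - 4 = 0$)
$r{\left(128,114 \right)} s = 114 \cdot 0 = 0$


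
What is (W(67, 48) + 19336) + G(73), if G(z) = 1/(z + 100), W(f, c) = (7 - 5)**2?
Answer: 3345821/173 ≈ 19340.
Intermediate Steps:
W(f, c) = 4 (W(f, c) = 2**2 = 4)
G(z) = 1/(100 + z)
(W(67, 48) + 19336) + G(73) = (4 + 19336) + 1/(100 + 73) = 19340 + 1/173 = 3345821/173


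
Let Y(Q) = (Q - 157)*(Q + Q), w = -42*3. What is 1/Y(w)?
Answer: 1/71316 ≈ 1.4022e-5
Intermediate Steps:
w = -126
Y(Q) = 2*Q*(-157 + Q) (Y(Q) = (-157 + Q)*(2*Q) = 2*Q*(-157 + Q))
1/Y(w) = 1/(2*(-126)*(-157 - 126)) = 1/(2*(-126)*(-283)) = 1/71316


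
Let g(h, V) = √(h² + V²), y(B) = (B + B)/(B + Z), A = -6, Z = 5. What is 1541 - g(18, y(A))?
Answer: 1541 - 6*√13 ≈ 1519.4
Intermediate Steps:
y(B) = 2*B/(5 + B) (y(B) = (B + B)/(B + 5) = (2*B)/(5 + B) = 2*B/(5 + B))
g(h, V) = √(V² + h²)
1541 - g(18, y(A)) = 1541 - √((2*(-6)/(5 - 6))² + 18²) = 1541 - √((2*(-6)/(-1))² + 324) = 1541 - √((2*(-6)*(-1))² + 324) = 1541 - √(12² + 324) = 1541 - √(144 + 324) = 1541 - √468 = 1541 - 6*√13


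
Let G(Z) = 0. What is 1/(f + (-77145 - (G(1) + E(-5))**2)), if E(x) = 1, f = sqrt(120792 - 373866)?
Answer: -38573/2975879195 - I*sqrt(253074)/5951758390 ≈ -1.2962e-5 - 8.4524e-8*I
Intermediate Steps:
f = I*sqrt(253074) (f = sqrt(-253074) = I*sqrt(253074) ≈ 503.06*I)
1/(f + (-77145 - (G(1) + E(-5))**2)) = 1/(I*sqrt(253074) + (-77145 - (0 + 1)**2)) = 1/(I*sqrt(253074) + (-77145 - 1*1**2)) = 1/(I*sqrt(253074) + (-77145 - 1*1)) = 1/(I*sqrt(253074) + (-77145 - 1)) = 1/(I*sqrt(253074) - 77146) = 1/(-77146 + I*sqrt(253074))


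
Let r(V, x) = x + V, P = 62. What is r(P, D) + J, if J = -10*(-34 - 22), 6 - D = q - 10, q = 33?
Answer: 605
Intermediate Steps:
D = -17 (D = 6 - (33 - 10) = 6 - 1*23 = 6 - 23 = -17)
r(V, x) = V + x
J = 560 (J = -10*(-56) = 560)
r(P, D) + J = (62 - 17) + 560 = 45 + 560 = 605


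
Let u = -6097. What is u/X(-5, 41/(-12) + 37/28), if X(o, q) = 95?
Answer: -6097/95 ≈ -64.179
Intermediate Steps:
u/X(-5, 41/(-12) + 37/28) = -6097/95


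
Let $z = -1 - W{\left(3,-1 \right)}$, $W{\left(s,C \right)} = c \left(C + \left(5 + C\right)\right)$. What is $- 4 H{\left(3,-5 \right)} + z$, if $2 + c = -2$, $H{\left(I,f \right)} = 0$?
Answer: $11$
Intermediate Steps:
$c = -4$ ($c = -2 - 2 = -4$)
$W{\left(s,C \right)} = -20 - 8 C$ ($W{\left(s,C \right)} = - 4 \left(C + \left(5 + C\right)\right) = - 4 \left(5 + 2 C\right) = -20 - 8 C$)
$z = 11$ ($z = -1 - \left(-20 - -8\right) = -1 - \left(-20 + 8\right) = -1 - -12 = -1 + 12 = 11$)
$- 4 H{\left(3,-5 \right)} + z = \left(-4\right) 0 + 11 = 0 + 11 = 11$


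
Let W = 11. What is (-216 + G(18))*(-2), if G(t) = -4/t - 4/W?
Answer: 42884/99 ≈ 433.17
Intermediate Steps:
G(t) = -4/11 - 4/t (G(t) = -4/t - 4/11 = -4/11 - 4/t)
(-216 + G(18))*(-2) = (-216 + (-4/11 - 4/18))*(-2) = (-216 + (-4/11 - 4*1/18))*(-2) = (-216 + (-4/11 - 2/9))*(-2) = (-216 - 58/99)*(-2) = -21442/99*(-2) = 42884/99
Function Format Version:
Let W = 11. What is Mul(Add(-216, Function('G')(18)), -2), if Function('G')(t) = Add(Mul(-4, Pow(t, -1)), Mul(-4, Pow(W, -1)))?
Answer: Rational(42884, 99) ≈ 433.17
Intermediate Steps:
Function('G')(t) = Add(Rational(-4, 11), Mul(-4, Pow(t, -1))) (Function('G')(t) = Add(Mul(-4, Pow(t, -1)), Mul(-4, Pow(11, -1))) = Add(Mul(-4, Pow(t, -1)), Mul(-4, Rational(1, 11))) = Add(Mul(-4, Pow(t, -1)), Rational(-4, 11)) = Add(Rational(-4, 11), Mul(-4, Pow(t, -1))))
Mul(Add(-216, Function('G')(18)), -2) = Mul(Add(-216, Add(Rational(-4, 11), Mul(-4, Pow(18, -1)))), -2) = Mul(Add(-216, Add(Rational(-4, 11), Mul(-4, Rational(1, 18)))), -2) = Mul(Add(-216, Add(Rational(-4, 11), Rational(-2, 9))), -2) = Mul(Add(-216, Rational(-58, 99)), -2) = Mul(Rational(-21442, 99), -2) = Rational(42884, 99)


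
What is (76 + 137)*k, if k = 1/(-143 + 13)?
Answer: -213/130 ≈ -1.6385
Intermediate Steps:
k = -1/130 (k = 1/(-130) = -1/130 ≈ -0.0076923)
(76 + 137)*k = (76 + 137)*(-1/130) = 213*(-1/130) = -213/130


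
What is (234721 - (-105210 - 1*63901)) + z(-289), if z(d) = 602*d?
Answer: 229854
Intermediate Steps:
(234721 - (-105210 - 1*63901)) + z(-289) = (234721 - (-105210 - 1*63901)) + 602*(-289) = (234721 - (-105210 - 63901)) - 173978 = (234721 - 1*(-169111)) - 173978 = (234721 + 169111) - 173978 = 403832 - 173978 = 229854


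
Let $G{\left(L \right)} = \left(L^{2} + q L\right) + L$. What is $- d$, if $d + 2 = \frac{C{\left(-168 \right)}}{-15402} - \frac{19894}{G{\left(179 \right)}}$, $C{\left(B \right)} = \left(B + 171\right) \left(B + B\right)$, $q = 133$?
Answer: $\frac{329297980}{143821309} \approx 2.2896$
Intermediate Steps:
$G{\left(L \right)} = L^{2} + 134 L$ ($G{\left(L \right)} = \left(L^{2} + 133 L\right) + L = L^{2} + 134 L$)
$C{\left(B \right)} = 2 B \left(171 + B\right)$ ($C{\left(B \right)} = \left(171 + B\right) 2 B = 2 B \left(171 + B\right)$)
$d = - \frac{329297980}{143821309}$ ($d = -2 - \left(19894 \frac{1}{179 \left(134 + 179\right)} - \frac{2 \left(-168\right) \left(171 - 168\right)}{-15402}\right) = -2 + \left(2 \left(-168\right) 3 \left(- \frac{1}{15402}\right) - \frac{19894}{179 \cdot 313}\right) = -2 - \left(- \frac{168}{2567} + \frac{19894}{56027}\right) = -2 + \left(\frac{168}{2567} - \frac{19894}{56027}\right) = -2 - \frac{41655362}{143821309} = - \frac{329297980}{143821309} \approx -2.2896$)
$- d = \left(-1\right) \left(- \frac{329297980}{143821309}\right) = \frac{329297980}{143821309}$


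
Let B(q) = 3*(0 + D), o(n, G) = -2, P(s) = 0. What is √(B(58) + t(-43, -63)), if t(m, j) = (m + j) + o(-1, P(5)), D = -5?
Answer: I*√123 ≈ 11.091*I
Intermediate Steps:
B(q) = -15 (B(q) = 3*(0 - 5) = 3*(-5) = -15)
t(m, j) = -2 + j + m (t(m, j) = (m + j) - 2 = (j + m) - 2 = -2 + j + m)
√(B(58) + t(-43, -63)) = √(-15 + (-2 - 63 - 43)) = √(-15 - 108) = √(-123) = I*√123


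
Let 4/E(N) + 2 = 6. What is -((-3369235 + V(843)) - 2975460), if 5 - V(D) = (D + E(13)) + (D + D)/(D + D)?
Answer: 6345535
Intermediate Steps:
E(N) = 1 (E(N) = 4/(-2 + 6) = 4/4 = 4*(1/4) = 1)
V(D) = 3 - D (V(D) = 5 - ((D + 1) + (D + D)/(D + D)) = 5 - ((1 + D) + (2*D)/((2*D))) = 5 - ((1 + D) + (2*D)*(1/(2*D))) = 5 - ((1 + D) + 1) = 5 - (2 + D) = 5 + (-2 - D) = 3 - D)
-((-3369235 + V(843)) - 2975460) = -((-3369235 + (3 - 1*843)) - 2975460) = -((-3369235 + (3 - 843)) - 2975460) = -((-3369235 - 840) - 2975460) = -(-3370075 - 2975460) = -1*(-6345535) = 6345535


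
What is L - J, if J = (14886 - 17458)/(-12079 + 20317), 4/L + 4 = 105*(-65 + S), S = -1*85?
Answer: 10121584/32445363 ≈ 0.31196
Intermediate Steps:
S = -85
L = -2/7877 (L = 4/(-4 + 105*(-65 - 85)) = 4/(-4 + 105*(-150)) = 4/(-4 - 15750) = 4/(-15754) = 4*(-1/15754) = -2/7877 ≈ -0.00025390)
J = -1286/4119 (J = -2572/8238 = -2572*1/8238 = -1286/4119 ≈ -0.31221)
L - J = -2/7877 - 1*(-1286/4119) = -2/7877 + 1286/4119 = 10121584/32445363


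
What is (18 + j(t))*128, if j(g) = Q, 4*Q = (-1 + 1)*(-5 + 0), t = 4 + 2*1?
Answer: 2304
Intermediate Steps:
t = 6 (t = 4 + 2 = 6)
Q = 0 (Q = ((-1 + 1)*(-5 + 0))/4 = (0*(-5))/4 = (¼)*0 = 0)
j(g) = 0
(18 + j(t))*128 = (18 + 0)*128 = 18*128 = 2304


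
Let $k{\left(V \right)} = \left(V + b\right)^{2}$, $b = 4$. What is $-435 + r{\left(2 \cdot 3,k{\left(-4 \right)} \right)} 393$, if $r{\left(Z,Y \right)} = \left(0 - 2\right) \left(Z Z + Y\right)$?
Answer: $-28731$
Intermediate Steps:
$k{\left(V \right)} = \left(4 + V\right)^{2}$ ($k{\left(V \right)} = \left(V + 4\right)^{2} = \left(4 + V\right)^{2}$)
$r{\left(Z,Y \right)} = - 2 Y - 2 Z^{2}$ ($r{\left(Z,Y \right)} = - 2 \left(Z^{2} + Y\right) = - 2 \left(Y + Z^{2}\right) = - 2 Y - 2 Z^{2}$)
$-435 + r{\left(2 \cdot 3,k{\left(-4 \right)} \right)} 393 = -435 + \left(- 2 \left(4 - 4\right)^{2} - 2 \left(2 \cdot 3\right)^{2}\right) 393 = -435 + \left(- 2 \cdot 0^{2} - 2 \cdot 6^{2}\right) 393 = -435 + \left(\left(-2\right) 0 - 72\right) 393 = -435 + \left(0 - 72\right) 393 = -435 - 28296 = -28731$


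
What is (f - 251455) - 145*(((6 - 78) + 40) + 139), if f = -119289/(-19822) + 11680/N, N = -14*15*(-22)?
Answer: -6536818159/24486 ≈ -2.6696e+5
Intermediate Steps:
N = 4620 (N = -210*(-22) = 4620)
f = 209261/24486 (f = -119289/(-19822) + 11680/4620 = -119289*(-1/19822) + 11680*(1/4620) = 7017/1166 + 584/231 = 209261/24486 ≈ 8.5461)
(f - 251455) - 145*(((6 - 78) + 40) + 139) = (209261/24486 - 251455) - 145*(((6 - 78) + 40) + 139) = -6156917869/24486 - 145*((-72 + 40) + 139) = -6156917869/24486 - 145*(-32 + 139) = -6156917869/24486 - 145*107 = -6156917869/24486 - 15515 = -6536818159/24486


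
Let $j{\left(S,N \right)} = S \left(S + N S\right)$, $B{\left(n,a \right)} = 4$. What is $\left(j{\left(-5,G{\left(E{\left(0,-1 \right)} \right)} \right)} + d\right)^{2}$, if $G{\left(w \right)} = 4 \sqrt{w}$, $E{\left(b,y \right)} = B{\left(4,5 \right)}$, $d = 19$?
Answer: $59536$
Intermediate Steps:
$E{\left(b,y \right)} = 4$
$\left(j{\left(-5,G{\left(E{\left(0,-1 \right)} \right)} \right)} + d\right)^{2} = \left(\left(-5\right)^{2} \left(1 + 4 \sqrt{4}\right) + 19\right)^{2} = \left(25 \left(1 + 4 \cdot 2\right) + 19\right)^{2} = \left(25 \left(1 + 8\right) + 19\right)^{2} = \left(25 \cdot 9 + 19\right)^{2} = \left(225 + 19\right)^{2} = 244^{2} = 59536$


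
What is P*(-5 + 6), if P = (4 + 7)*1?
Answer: 11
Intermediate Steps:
P = 11 (P = 11*1 = 11)
P*(-5 + 6) = 11*(-5 + 6) = 11*1 = 11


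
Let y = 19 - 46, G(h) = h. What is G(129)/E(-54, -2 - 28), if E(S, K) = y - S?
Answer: 43/9 ≈ 4.7778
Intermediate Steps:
y = -27
E(S, K) = -27 - S
G(129)/E(-54, -2 - 28) = 129/(-27 - 1*(-54)) = 129/(-27 + 54) = 129/27 = 129*(1/27) = 43/9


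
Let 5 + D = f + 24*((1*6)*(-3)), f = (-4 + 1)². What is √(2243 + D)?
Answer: 11*√15 ≈ 42.603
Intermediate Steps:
f = 9 (f = (-3)² = 9)
D = -428 (D = -5 + (9 + 24*((1*6)*(-3))) = -5 + (9 + 24*(6*(-3))) = -5 + (9 + 24*(-18)) = -5 + (9 - 432) = -5 - 423 = -428)
√(2243 + D) = √(2243 - 428) = √1815 = 11*√15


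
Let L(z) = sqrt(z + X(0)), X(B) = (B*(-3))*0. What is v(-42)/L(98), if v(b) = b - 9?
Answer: -51*sqrt(2)/14 ≈ -5.1518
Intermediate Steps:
v(b) = -9 + b
X(B) = 0 (X(B) = -3*B*0 = 0)
L(z) = sqrt(z) (L(z) = sqrt(z + 0) = sqrt(z))
v(-42)/L(98) = (-9 - 42)/(sqrt(98)) = -51*sqrt(2)/14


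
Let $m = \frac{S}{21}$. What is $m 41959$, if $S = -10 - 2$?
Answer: $- \frac{167836}{7} \approx -23977.0$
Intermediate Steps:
$S = -12$
$m = - \frac{4}{7}$ ($m = - \frac{12}{21} = \left(-12\right) \frac{1}{21} = - \frac{4}{7} \approx -0.57143$)
$m 41959 = \left(- \frac{4}{7}\right) 41959 = - \frac{167836}{7}$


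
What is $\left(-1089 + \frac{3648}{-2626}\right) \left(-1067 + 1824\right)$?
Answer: $- \frac{1083782517}{1313} \approx -8.2543 \cdot 10^{5}$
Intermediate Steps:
$\left(-1089 + \frac{3648}{-2626}\right) \left(-1067 + 1824\right) = \left(-1089 + 3648 \left(- \frac{1}{2626}\right)\right) 757 = \left(-1089 - \frac{1824}{1313}\right) 757 = \left(- \frac{1431681}{1313}\right) 757 = - \frac{1083782517}{1313}$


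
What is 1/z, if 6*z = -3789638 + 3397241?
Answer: -2/130799 ≈ -1.5291e-5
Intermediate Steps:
z = -130799/2 (z = (-3789638 + 3397241)/6 = (1/6)*(-392397) = -130799/2 ≈ -65400.)
1/z = 1/(-130799/2) = -2/130799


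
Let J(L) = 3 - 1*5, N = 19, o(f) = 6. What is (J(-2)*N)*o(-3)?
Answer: -228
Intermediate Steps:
J(L) = -2 (J(L) = 3 - 5 = -2)
(J(-2)*N)*o(-3) = -2*19*6 = -38*6 = -228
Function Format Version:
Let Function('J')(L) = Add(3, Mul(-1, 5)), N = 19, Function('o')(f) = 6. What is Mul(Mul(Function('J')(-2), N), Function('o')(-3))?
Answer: -228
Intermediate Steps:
Function('J')(L) = -2 (Function('J')(L) = Add(3, -5) = -2)
Mul(Mul(Function('J')(-2), N), Function('o')(-3)) = Mul(Mul(-2, 19), 6) = Mul(-38, 6) = -228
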